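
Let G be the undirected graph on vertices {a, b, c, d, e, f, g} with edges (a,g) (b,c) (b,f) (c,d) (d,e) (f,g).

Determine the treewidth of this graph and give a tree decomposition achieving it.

Treewidth 1.
One optimal decomposition is:
Bags: B1 = {d, e}  B2 = {c, d}  B3 = {b, c}  B4 = {b, f}  B5 = {f, g}  B6 = {a, g}
Tree: B1–B2, B2–B3, B3–B4, B4–B5, B5–B6

Each bag holds 2 vertices, so the decomposition has width 1, which upper-bounds the treewidth. Since G has at least one edge (e.g. e–d), it is not an edgeless graph, so tw(G) ≥ 1. The upper and lower bounds meet at 1, so that is the treewidth.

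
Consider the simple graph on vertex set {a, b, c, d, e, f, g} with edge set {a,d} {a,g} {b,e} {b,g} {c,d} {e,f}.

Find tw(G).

1

A width-1 tree decomposition is:
Bags: B1 = {c, d}  B2 = {a, d}  B3 = {a, g}  B4 = {b, g}  B5 = {b, e}  B6 = {e, f}
Tree: B1–B2, B2–B3, B3–B4, B4–B5, B5–B6
The largest bag has 2 vertices, giving width 1; this decomposition certifies tw(G) ≤ 1. Any graph with an edge has treewidth ≥ 1, and G has the edge c–d. Hence tw(G) = 1 exactly.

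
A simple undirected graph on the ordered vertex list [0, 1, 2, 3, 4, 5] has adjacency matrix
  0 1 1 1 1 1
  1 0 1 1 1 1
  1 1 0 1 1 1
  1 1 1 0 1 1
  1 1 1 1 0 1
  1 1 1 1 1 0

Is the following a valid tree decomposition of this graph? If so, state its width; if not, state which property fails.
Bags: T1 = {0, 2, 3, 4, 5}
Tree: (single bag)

No — vertex 1 appears in no bag.

A tree decomposition must satisfy three properties: every vertex lies in some bag; for every edge, both endpoints lie together in some bag; and for every vertex, the bags containing it form a connected subtree. Here vertex 1 appears in no bag, so the decomposition is invalid.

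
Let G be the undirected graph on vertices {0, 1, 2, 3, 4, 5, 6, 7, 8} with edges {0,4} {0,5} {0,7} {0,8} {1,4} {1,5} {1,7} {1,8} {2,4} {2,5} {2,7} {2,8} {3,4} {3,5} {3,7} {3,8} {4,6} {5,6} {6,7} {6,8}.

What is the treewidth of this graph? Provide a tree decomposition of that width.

Every bag has size at most 5, so the width is 5 − 1 = 4 and tw(G) ≤ 4. For the lower bound: the 5 vertex sets {5,6}, {3,7}, {1,8}, {4}, {2} are disjoint, each induces a connected subgraph, and every pair is joined by at least one edge of G. Contracting each set to a single vertex therefore yields K_{5} as a minor, and since treewidth is minor-monotone, tw(G) ≥ tw(K_{5}) = 4. Combining the bounds, tw(G) = 4.

Treewidth 4.
Bags: B1 = {4, 5, 6, 7, 8}  B2 = {3, 4, 5, 7, 8}  B3 = {1, 4, 5, 7, 8}  B4 = {2, 4, 5, 7, 8}  B5 = {0, 4, 5, 7, 8}
Tree: B1–B2, B2–B3, B3–B4, B4–B5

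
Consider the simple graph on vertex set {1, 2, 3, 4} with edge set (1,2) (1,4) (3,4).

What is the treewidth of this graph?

1

A width-1 tree decomposition is:
Bags: B1 = {1, 2}  B2 = {1, 4}  B3 = {3, 4}
Tree: B1–B2, B2–B3
Each bag holds 2 vertices, so the decomposition has width 1, which upper-bounds the treewidth. G has an edge, so its treewidth is at least 1. The upper and lower bounds meet at 1, so that is the treewidth.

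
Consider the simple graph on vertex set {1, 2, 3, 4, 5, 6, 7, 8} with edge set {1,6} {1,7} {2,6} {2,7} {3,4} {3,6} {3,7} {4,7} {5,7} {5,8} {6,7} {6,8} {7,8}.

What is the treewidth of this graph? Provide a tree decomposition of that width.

Treewidth 2.
One optimal decomposition is:
Bags: B1 = {6, 7, 8}  B2 = {1, 6, 7}  B3 = {3, 6, 7}  B4 = {3, 4, 7}  B5 = {5, 7, 8}  B6 = {2, 6, 7}
Tree: B1–B2, B1–B3, B3–B4, B1–B5, B3–B6

Each bag holds 3 vertices, so the decomposition has width 2, which upper-bounds the treewidth. Conversely, {3, 4, 7} is a clique of size 3, and the vertices of any clique must share a bag in every tree decomposition; so some bag has ≥ 3 vertices and tw(G) ≥ 2. Hence tw(G) = 2 exactly.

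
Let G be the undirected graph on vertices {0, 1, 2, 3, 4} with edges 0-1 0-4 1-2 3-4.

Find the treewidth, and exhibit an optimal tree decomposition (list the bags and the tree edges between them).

The largest bag has 2 vertices, giving width 1; this decomposition certifies tw(G) ≤ 1. Since G has at least one edge (e.g. 2–1), it is not an edgeless graph, so tw(G) ≥ 1. The upper and lower bounds meet at 1, so that is the treewidth.

Treewidth 1.
One such decomposition:
Bags: B1 = {1, 2}  B2 = {0, 1}  B3 = {0, 4}  B4 = {3, 4}
Tree: B1–B2, B2–B3, B3–B4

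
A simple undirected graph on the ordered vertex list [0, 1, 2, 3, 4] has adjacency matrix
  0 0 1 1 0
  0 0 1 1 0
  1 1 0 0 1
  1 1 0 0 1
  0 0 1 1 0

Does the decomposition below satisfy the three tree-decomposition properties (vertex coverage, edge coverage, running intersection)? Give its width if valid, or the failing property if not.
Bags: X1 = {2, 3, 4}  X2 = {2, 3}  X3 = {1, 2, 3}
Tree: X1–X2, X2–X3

A tree decomposition must satisfy three properties: every vertex lies in some bag; for every edge, both endpoints lie together in some bag; and for every vertex, the bags containing it form a connected subtree. Here vertex 0 appears in no bag, so the decomposition is invalid.

No — vertex 0 appears in no bag.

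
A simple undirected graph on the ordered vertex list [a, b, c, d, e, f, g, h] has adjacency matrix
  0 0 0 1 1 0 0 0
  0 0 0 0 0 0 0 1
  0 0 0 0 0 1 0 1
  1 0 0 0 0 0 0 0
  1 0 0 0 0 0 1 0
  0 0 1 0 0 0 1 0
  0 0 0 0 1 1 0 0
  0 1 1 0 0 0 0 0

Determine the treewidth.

A width-1 tree decomposition is:
Bags: B1 = {a, d}  B2 = {a, e}  B3 = {e, g}  B4 = {f, g}  B5 = {c, f}  B6 = {c, h}  B7 = {b, h}
Tree: B1–B2, B2–B3, B3–B4, B4–B5, B5–B6, B6–B7
Every bag has size at most 2, so the width is 2 − 1 = 1 and tw(G) ≤ 1. G has an edge, so its treewidth is at least 1. Combining the bounds, tw(G) = 1.

1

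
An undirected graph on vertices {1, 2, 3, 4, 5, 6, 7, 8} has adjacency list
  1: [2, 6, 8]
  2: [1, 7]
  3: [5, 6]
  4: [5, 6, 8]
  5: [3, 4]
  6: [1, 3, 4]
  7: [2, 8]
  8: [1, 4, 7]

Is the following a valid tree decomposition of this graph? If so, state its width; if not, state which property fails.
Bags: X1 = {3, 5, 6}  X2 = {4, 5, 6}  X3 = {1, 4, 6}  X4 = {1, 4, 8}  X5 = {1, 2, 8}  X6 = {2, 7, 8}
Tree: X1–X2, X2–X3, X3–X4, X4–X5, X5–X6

Yes; width 2.

Every vertex of G appears in some bag (union = {1, 2, 3, 4, 5, 6, 7, 8}); every edge is covered by a bag; and for each vertex v the set of bags containing v is connected in the bag tree. The decomposition is therefore valid. The largest bag has 3 vertices, so the width is 2.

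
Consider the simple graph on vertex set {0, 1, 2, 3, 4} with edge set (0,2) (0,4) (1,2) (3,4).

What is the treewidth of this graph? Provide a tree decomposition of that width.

Treewidth 1.
One optimal decomposition is:
Bags: B1 = {1, 2}  B2 = {0, 2}  B3 = {0, 4}  B4 = {3, 4}
Tree: B1–B2, B2–B3, B3–B4

The largest bag has 2 vertices, giving width 1; this decomposition certifies tw(G) ≤ 1. G has an edge, so its treewidth is at least 1. Hence tw(G) = 1 exactly.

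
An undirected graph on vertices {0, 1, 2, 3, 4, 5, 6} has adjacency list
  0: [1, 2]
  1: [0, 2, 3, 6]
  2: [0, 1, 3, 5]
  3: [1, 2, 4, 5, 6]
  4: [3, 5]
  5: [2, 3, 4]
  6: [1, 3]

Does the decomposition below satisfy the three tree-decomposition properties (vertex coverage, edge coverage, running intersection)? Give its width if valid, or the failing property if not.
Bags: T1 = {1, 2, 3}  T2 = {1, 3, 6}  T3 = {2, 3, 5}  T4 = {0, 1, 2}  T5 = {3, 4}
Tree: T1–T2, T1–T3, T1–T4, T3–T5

No — edge (5,4) lies in no bag.

A tree decomposition must satisfy three properties: every vertex lies in some bag; for every edge, both endpoints lie together in some bag; and for every vertex, the bags containing it form a connected subtree. Here edge (5,4) lies in no bag, so the decomposition is invalid.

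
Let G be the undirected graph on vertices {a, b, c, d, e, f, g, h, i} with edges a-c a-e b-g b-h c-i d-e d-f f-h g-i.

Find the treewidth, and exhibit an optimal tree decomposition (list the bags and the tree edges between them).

Treewidth 2.
Bags: B1 = {a, d, e}  B2 = {a, c, d}  B3 = {c, d, i}  B4 = {d, g, i}  B5 = {b, d, g}  B6 = {b, d, h}  B7 = {d, f, h}
Tree: B1–B2, B2–B3, B3–B4, B4–B5, B5–B6, B6–B7

The largest bag has 3 vertices, giving width 2; this decomposition certifies tw(G) ≤ 2. Since d–e–a–c–i–g–b–h–f–d is a cycle in G, G is not acyclic. Forests are exactly the graphs of treewidth ≤ 1, so tw(G) ≥ 2. Hence tw(G) = 2 exactly.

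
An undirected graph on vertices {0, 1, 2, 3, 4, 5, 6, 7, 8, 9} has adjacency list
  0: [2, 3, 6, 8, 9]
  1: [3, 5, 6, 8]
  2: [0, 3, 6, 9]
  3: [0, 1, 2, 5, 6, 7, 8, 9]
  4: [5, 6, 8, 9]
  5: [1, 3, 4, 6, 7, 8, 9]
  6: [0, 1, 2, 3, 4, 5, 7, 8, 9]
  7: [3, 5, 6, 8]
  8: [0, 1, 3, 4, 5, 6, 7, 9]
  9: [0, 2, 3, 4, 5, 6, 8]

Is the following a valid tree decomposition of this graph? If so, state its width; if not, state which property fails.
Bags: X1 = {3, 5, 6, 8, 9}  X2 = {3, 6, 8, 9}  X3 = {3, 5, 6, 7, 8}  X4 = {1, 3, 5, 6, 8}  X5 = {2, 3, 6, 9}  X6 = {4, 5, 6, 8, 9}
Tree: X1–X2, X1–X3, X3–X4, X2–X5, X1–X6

A tree decomposition must satisfy three properties: every vertex lies in some bag; for every edge, both endpoints lie together in some bag; and for every vertex, the bags containing it form a connected subtree. Here vertex 0 appears in no bag, so the decomposition is invalid.

No — vertex 0 appears in no bag.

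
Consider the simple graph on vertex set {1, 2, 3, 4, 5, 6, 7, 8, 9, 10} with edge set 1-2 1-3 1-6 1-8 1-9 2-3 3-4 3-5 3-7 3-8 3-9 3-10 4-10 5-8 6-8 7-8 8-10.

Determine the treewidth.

2

A width-2 tree decomposition is:
Bags: B1 = {3, 8, 10}  B2 = {1, 3, 8}  B3 = {3, 7, 8}  B4 = {1, 2, 3}  B5 = {1, 6, 8}  B6 = {1, 3, 9}  B7 = {3, 5, 8}  B8 = {3, 4, 10}
Tree: B1–B2, B1–B3, B2–B4, B2–B5, B4–B6, B2–B7, B1–B8
Every bag has size at most 3, so the width is 3 − 1 = 2 and tw(G) ≤ 2. On the other hand G contains the 3-clique {1, 3, 8}. A clique must lie in a single bag of any decomposition, so no decomposition can have width below 2. The upper and lower bounds meet at 2, so that is the treewidth.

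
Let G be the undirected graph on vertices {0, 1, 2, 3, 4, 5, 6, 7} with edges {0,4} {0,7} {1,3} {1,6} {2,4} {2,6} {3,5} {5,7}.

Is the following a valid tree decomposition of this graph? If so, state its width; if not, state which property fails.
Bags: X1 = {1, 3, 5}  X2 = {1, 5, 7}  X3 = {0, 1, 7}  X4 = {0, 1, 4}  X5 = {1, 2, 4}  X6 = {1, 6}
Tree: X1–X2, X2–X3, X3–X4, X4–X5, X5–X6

A tree decomposition must satisfy three properties: every vertex lies in some bag; for every edge, both endpoints lie together in some bag; and for every vertex, the bags containing it form a connected subtree. Here edge (2,6) lies in no bag, so the decomposition is invalid.

No — edge (2,6) lies in no bag.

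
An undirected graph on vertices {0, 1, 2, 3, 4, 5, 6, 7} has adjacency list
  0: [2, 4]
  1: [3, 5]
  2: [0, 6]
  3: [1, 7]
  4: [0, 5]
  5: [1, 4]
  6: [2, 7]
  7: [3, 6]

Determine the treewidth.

A width-2 tree decomposition is:
Bags: B1 = {0, 4, 5}  B2 = {0, 2, 5}  B3 = {2, 5, 6}  B4 = {5, 6, 7}  B5 = {3, 5, 7}  B6 = {1, 3, 5}
Tree: B1–B2, B2–B3, B3–B4, B4–B5, B5–B6
Every bag has size at most 3, so the width is 3 − 1 = 2 and tw(G) ≤ 2. The edges 5–4–0–2–6–7–3–1–5 form a cycle, so G is not a tree and its treewidth is at least 2. The upper and lower bounds meet at 2, so that is the treewidth.

2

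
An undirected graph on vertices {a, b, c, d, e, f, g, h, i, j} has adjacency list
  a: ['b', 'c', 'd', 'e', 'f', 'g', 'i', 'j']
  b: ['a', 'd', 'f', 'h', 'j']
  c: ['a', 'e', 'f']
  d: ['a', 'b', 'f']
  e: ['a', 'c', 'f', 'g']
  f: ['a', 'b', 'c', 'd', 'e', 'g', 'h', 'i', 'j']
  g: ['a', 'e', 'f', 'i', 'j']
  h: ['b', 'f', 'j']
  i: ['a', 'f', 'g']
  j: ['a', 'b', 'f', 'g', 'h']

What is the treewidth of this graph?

3

A width-3 tree decomposition is:
Bags: B1 = {a, b, f, j}  B2 = {a, f, g, j}  B3 = {b, f, h, j}  B4 = {a, e, f, g}  B5 = {a, f, g, i}  B6 = {a, b, d, f}  B7 = {a, c, e, f}
Tree: B1–B2, B1–B3, B2–B4, B4–B5, B1–B6, B4–B7
The largest bag has 4 vertices, giving width 3; this decomposition certifies tw(G) ≤ 3. Conversely, {b, f, h, j} is a clique of size 4, and the vertices of any clique must share a bag in every tree decomposition; so some bag has ≥ 4 vertices and tw(G) ≥ 3. Hence tw(G) = 3 exactly.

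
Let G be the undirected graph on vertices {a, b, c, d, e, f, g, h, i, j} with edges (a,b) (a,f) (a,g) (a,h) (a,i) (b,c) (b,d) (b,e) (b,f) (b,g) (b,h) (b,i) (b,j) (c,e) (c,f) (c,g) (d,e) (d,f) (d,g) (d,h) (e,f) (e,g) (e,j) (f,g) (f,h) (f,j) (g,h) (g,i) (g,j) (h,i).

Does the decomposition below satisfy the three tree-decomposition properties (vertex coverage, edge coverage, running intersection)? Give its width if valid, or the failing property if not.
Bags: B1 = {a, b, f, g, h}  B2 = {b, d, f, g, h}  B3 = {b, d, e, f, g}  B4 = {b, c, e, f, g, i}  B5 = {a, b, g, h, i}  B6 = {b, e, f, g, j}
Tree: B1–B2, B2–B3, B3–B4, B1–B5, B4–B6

A tree decomposition must satisfy three properties: every vertex lies in some bag; for every edge, both endpoints lie together in some bag; and for every vertex, the bags containing it form a connected subtree. Here bags containing vertex i are not connected in the tree, so the decomposition is invalid.

No — bags containing vertex i are not connected in the tree.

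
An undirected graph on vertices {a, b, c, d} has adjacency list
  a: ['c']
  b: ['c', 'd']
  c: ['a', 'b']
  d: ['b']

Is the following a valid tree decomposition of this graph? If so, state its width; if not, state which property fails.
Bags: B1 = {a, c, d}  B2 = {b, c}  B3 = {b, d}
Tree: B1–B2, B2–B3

A tree decomposition must satisfy three properties: every vertex lies in some bag; for every edge, both endpoints lie together in some bag; and for every vertex, the bags containing it form a connected subtree. Here bags containing vertex d are not connected in the tree, so the decomposition is invalid.

No — bags containing vertex d are not connected in the tree.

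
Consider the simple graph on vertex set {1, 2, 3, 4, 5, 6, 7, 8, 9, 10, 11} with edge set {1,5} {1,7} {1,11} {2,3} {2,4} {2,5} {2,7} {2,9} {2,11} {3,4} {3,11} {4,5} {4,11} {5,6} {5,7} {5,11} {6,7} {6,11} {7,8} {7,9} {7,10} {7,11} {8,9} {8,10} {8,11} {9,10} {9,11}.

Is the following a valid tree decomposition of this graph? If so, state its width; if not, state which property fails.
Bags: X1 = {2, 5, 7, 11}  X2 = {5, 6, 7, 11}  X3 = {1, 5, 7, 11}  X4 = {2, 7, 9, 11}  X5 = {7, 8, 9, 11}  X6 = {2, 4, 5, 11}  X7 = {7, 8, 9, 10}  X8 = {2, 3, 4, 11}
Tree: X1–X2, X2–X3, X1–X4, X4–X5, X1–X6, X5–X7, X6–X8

Yes; width 3.

Vertex coverage: the bags together contain {1, 2, 3, 4, 5, 6, 7, 8, 9, 10, 11}, the full vertex set. Edge coverage: each edge of G has both endpoints in at least one bag. Running intersection: for every vertex, the bags containing it form a connected subtree. All three properties hold, so this is a valid tree decomposition of width max|bag| − 1 = 3, and hence tw(G) ≤ 3.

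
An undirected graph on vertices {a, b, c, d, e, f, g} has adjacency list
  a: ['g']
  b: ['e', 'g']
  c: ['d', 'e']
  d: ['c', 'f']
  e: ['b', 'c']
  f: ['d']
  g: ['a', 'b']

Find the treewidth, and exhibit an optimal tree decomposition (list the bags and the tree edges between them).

Every bag has size at most 2, so the width is 2 − 1 = 1 and tw(G) ≤ 1. Since G has at least one edge (e.g. f–d), it is not an edgeless graph, so tw(G) ≥ 1. Therefore the treewidth is 1.

Treewidth 1.
One such decomposition:
Bags: B1 = {d, f}  B2 = {c, d}  B3 = {c, e}  B4 = {b, e}  B5 = {b, g}  B6 = {a, g}
Tree: B1–B2, B2–B3, B3–B4, B4–B5, B5–B6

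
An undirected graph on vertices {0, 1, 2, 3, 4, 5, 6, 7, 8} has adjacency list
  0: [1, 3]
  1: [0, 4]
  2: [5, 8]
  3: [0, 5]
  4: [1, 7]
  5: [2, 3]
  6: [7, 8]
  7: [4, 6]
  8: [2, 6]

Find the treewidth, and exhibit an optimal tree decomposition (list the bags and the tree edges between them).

Every bag has size at most 3, so the width is 3 − 1 = 2 and tw(G) ≤ 2. For the lower bound, G contains the cycle 6–8–2–5–3–0–1–4–7–6, so G is not a forest; only forests have treewidth ≤ 1, hence tw(G) ≥ 2. Therefore the treewidth is 2.

Treewidth 2.
One such decomposition:
Bags: B1 = {2, 6, 8}  B2 = {2, 5, 6}  B3 = {3, 5, 6}  B4 = {0, 3, 6}  B5 = {0, 1, 6}  B6 = {1, 4, 6}  B7 = {4, 6, 7}
Tree: B1–B2, B2–B3, B3–B4, B4–B5, B5–B6, B6–B7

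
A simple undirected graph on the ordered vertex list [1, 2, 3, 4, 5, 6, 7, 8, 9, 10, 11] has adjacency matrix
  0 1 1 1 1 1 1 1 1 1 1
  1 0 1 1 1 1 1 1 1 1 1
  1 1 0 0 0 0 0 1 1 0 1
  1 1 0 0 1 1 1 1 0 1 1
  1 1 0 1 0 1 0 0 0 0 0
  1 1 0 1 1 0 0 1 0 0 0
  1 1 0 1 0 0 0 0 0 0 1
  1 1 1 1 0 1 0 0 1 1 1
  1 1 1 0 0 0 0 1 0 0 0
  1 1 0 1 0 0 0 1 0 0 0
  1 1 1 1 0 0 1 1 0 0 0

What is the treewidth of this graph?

A width-4 tree decomposition is:
Bags: B1 = {1, 2, 4, 5, 6}  B2 = {1, 2, 4, 6, 8}  B3 = {1, 2, 4, 8, 11}  B4 = {1, 2, 4, 8, 10}  B5 = {1, 2, 4, 7, 11}  B6 = {1, 2, 3, 8, 11}  B7 = {1, 2, 3, 8, 9}
Tree: B1–B2, B2–B3, B2–B4, B3–B5, B3–B6, B6–B7
The largest bag has 5 vertices, giving width 4; this decomposition certifies tw(G) ≤ 4. On the other hand G contains the 5-clique {1, 2, 3, 8, 9}. A clique must lie in a single bag of any decomposition, so no decomposition can have width below 4. Hence tw(G) = 4 exactly.

4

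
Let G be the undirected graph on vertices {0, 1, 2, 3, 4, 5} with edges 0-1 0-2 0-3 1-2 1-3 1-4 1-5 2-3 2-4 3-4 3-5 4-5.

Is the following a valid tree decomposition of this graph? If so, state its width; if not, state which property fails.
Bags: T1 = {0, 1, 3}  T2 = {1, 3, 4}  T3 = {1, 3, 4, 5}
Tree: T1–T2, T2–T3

No — vertex 2 appears in no bag.

A tree decomposition must satisfy three properties: every vertex lies in some bag; for every edge, both endpoints lie together in some bag; and for every vertex, the bags containing it form a connected subtree. Here vertex 2 appears in no bag, so the decomposition is invalid.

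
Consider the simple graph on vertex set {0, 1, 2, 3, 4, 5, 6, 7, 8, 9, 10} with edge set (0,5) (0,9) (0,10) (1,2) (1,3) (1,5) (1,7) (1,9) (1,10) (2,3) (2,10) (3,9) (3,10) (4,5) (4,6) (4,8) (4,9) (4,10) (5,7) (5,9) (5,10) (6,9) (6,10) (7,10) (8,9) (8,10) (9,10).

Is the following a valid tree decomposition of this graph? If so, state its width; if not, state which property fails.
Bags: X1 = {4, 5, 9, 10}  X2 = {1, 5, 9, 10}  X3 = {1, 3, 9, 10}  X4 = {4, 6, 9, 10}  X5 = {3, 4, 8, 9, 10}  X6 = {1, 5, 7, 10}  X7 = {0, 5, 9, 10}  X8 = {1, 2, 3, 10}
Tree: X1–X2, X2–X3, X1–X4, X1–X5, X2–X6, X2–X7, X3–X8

A tree decomposition must satisfy three properties: every vertex lies in some bag; for every edge, both endpoints lie together in some bag; and for every vertex, the bags containing it form a connected subtree. Here bags containing vertex 3 are not connected in the tree, so the decomposition is invalid.

No — bags containing vertex 3 are not connected in the tree.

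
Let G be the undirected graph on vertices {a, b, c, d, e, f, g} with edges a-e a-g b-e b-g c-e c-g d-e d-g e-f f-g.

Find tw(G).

2

A width-2 tree decomposition is:
Bags: B1 = {b, e, g}  B2 = {a, e, g}  B3 = {e, f, g}  B4 = {d, e, g}  B5 = {c, e, g}
Tree: B1–B2, B2–B3, B3–B4, B4–B5
Every bag has size at most 3, so the width is 3 − 1 = 2 and tw(G) ≤ 2. Since e–b–g–a–e is a cycle in G, G is not acyclic. Forests are exactly the graphs of treewidth ≤ 1, so tw(G) ≥ 2. Therefore the treewidth is 2.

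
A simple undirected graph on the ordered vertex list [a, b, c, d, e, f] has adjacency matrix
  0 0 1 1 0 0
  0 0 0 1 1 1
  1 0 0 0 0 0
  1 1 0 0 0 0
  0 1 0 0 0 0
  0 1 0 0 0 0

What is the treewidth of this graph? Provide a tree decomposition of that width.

Treewidth 1.
Bags: B1 = {a, c}  B2 = {a, d}  B3 = {b, d}  B4 = {b, f}  B5 = {b, e}
Tree: B1–B2, B2–B3, B3–B4, B4–B5

Each bag holds 2 vertices, so the decomposition has width 1, which upper-bounds the treewidth. Since G has at least one edge (e.g. a–c), it is not an edgeless graph, so tw(G) ≥ 1. Hence tw(G) = 1 exactly.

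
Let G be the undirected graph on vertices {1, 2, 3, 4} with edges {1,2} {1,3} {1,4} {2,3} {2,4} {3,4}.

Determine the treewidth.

3

A width-3 tree decomposition is:
Bags: B1 = {1, 2, 3, 4}
Tree: (single bag)
With just one bag of size 4, the width is 4 − 1 = 3, so tw(G) ≤ 3. Conversely, {1, 2, 3, 4} is a clique of size 4, and the vertices of any clique must share a bag in every tree decomposition; so some bag has ≥ 4 vertices and tw(G) ≥ 3. The upper and lower bounds meet at 3, so that is the treewidth.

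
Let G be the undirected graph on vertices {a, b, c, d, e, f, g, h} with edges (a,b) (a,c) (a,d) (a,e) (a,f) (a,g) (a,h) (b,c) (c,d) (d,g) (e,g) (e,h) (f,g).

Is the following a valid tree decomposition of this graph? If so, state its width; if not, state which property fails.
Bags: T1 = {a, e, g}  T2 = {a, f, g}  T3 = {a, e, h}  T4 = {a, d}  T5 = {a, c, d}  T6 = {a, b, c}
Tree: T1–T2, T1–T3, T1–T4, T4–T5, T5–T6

No — edge (g,d) lies in no bag.

A tree decomposition must satisfy three properties: every vertex lies in some bag; for every edge, both endpoints lie together in some bag; and for every vertex, the bags containing it form a connected subtree. Here edge (g,d) lies in no bag, so the decomposition is invalid.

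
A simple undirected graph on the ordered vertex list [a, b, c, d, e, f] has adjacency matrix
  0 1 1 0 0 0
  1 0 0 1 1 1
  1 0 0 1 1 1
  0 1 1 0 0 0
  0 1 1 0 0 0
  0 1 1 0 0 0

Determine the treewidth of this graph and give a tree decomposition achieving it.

Treewidth 2.
Bags: B1 = {b, c, d}  B2 = {a, b, c}  B3 = {b, c, f}  B4 = {b, c, e}
Tree: B1–B2, B2–B3, B3–B4

Every bag has size at most 3, so the width is 3 − 1 = 2 and tw(G) ≤ 2. For the lower bound, G contains the cycle c–d–b–a–c, so G is not a forest; only forests have treewidth ≤ 1, hence tw(G) ≥ 2. Therefore the treewidth is 2.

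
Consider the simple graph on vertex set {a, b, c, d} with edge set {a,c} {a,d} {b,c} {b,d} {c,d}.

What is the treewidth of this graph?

2

A width-2 tree decomposition is:
Bags: B1 = {a, c, d}  B2 = {b, c, d}
Tree: B1–B2
Every bag has size at most 3, so the width is 3 − 1 = 2 and tw(G) ≤ 2. For the lower bound, the 3 vertices {a, c, d} are pairwise adjacent, and any tree decomposition puts a clique entirely inside one bag — forcing width ≥ 2. Hence tw(G) = 2 exactly.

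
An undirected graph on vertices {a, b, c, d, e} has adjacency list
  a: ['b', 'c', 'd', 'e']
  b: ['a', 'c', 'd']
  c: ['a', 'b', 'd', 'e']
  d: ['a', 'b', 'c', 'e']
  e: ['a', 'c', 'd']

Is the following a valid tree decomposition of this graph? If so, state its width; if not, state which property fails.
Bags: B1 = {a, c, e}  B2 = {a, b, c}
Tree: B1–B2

No — vertex d appears in no bag.

A tree decomposition must satisfy three properties: every vertex lies in some bag; for every edge, both endpoints lie together in some bag; and for every vertex, the bags containing it form a connected subtree. Here vertex d appears in no bag, so the decomposition is invalid.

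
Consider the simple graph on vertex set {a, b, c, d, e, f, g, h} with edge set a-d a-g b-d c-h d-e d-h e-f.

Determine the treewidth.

1

A width-1 tree decomposition is:
Bags: B1 = {b, d}  B2 = {a, d}  B3 = {d, h}  B4 = {a, g}  B5 = {c, h}  B6 = {d, e}  B7 = {e, f}
Tree: B1–B2, B1–B3, B2–B4, B3–B5, B1–B6, B6–B7
Every bag has size at most 2, so the width is 2 − 1 = 1 and tw(G) ≤ 1. G has an edge, so its treewidth is at least 1. Combining the bounds, tw(G) = 1.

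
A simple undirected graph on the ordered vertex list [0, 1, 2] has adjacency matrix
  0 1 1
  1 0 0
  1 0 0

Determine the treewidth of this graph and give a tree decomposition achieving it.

Treewidth 1.
Bags: B1 = {0, 2}  B2 = {0, 1}
Tree: B1–B2

The largest bag has 2 vertices, giving width 1; this decomposition certifies tw(G) ≤ 1. Any graph with an edge has treewidth ≥ 1, and G has the edge 0–2. The upper and lower bounds meet at 1, so that is the treewidth.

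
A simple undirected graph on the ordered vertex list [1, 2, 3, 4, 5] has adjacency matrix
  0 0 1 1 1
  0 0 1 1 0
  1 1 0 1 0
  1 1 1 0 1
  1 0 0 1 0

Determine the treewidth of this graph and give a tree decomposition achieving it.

Treewidth 2.
Bags: B1 = {1, 3, 4}  B2 = {2, 3, 4}  B3 = {1, 4, 5}
Tree: B1–B2, B1–B3

The largest bag has 3 vertices, giving width 2; this decomposition certifies tw(G) ≤ 2. For the lower bound, the 3 vertices {1, 3, 4} are pairwise adjacent, and any tree decomposition puts a clique entirely inside one bag — forcing width ≥ 2. The upper and lower bounds meet at 2, so that is the treewidth.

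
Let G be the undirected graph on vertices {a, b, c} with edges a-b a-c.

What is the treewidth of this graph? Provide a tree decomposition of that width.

Treewidth 1.
One optimal decomposition is:
Bags: B1 = {a, b}  B2 = {a, c}
Tree: B1–B2

The largest bag has 2 vertices, giving width 1; this decomposition certifies tw(G) ≤ 1. G has an edge, so its treewidth is at least 1. The upper and lower bounds meet at 1, so that is the treewidth.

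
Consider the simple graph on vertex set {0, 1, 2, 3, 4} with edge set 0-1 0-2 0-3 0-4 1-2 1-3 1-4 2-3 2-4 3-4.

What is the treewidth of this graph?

A width-4 tree decomposition is:
Bags: B1 = {0, 1, 2, 3, 4}
Tree: (single bag)
A single bag containing all 5 vertices is trivially a valid decomposition of width 4. On the other hand G contains the 5-clique {0, 1, 2, 3, 4}. A clique must lie in a single bag of any decomposition, so no decomposition can have width below 4. The upper and lower bounds meet at 4, so that is the treewidth.

4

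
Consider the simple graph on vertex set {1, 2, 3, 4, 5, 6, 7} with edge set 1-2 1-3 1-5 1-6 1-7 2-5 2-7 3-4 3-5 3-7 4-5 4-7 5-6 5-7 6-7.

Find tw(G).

3

A width-3 tree decomposition is:
Bags: B1 = {1, 5, 6, 7}  B2 = {1, 3, 5, 7}  B3 = {1, 2, 5, 7}  B4 = {3, 4, 5, 7}
Tree: B1–B2, B2–B3, B2–B4
Each bag holds 4 vertices, so the decomposition has width 3, which upper-bounds the treewidth. On the other hand G contains the 4-clique {1, 2, 5, 7}. A clique must lie in a single bag of any decomposition, so no decomposition can have width below 3. The upper and lower bounds meet at 3, so that is the treewidth.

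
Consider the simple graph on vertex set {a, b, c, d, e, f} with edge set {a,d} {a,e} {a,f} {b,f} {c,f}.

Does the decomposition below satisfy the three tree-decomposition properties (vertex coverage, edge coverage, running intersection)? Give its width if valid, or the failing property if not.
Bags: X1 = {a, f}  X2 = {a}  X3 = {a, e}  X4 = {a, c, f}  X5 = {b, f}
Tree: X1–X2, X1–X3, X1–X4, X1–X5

A tree decomposition must satisfy three properties: every vertex lies in some bag; for every edge, both endpoints lie together in some bag; and for every vertex, the bags containing it form a connected subtree. Here vertex d appears in no bag, so the decomposition is invalid.

No — vertex d appears in no bag.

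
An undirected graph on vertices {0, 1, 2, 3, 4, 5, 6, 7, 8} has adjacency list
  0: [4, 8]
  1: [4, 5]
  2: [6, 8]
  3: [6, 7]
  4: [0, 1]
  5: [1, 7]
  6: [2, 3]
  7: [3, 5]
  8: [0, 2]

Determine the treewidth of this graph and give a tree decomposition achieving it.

The largest bag has 3 vertices, giving width 2; this decomposition certifies tw(G) ≤ 2. The edges 1–5–7–3–6–2–8–0–4–1 form a cycle, so G is not a tree and its treewidth is at least 2. Hence tw(G) = 2 exactly.

Treewidth 2.
Bags: B1 = {1, 5, 7}  B2 = {1, 3, 7}  B3 = {1, 3, 6}  B4 = {1, 2, 6}  B5 = {1, 2, 8}  B6 = {0, 1, 8}  B7 = {0, 1, 4}
Tree: B1–B2, B2–B3, B3–B4, B4–B5, B5–B6, B6–B7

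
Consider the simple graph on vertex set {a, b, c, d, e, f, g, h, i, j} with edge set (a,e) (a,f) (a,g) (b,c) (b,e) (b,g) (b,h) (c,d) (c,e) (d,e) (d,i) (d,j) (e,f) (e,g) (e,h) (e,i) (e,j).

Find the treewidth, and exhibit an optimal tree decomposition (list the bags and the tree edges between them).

Every bag has size at most 3, so the width is 3 − 1 = 2 and tw(G) ≤ 2. Conversely, {d, e, j} is a clique of size 3, and the vertices of any clique must share a bag in every tree decomposition; so some bag has ≥ 3 vertices and tw(G) ≥ 2. Combining the bounds, tw(G) = 2.

Treewidth 2.
One such decomposition:
Bags: B1 = {c, d, e}  B2 = {d, e, i}  B3 = {b, c, e}  B4 = {d, e, j}  B5 = {b, e, g}  B6 = {a, e, g}  B7 = {b, e, h}  B8 = {a, e, f}
Tree: B1–B2, B1–B3, B1–B4, B3–B5, B5–B6, B3–B7, B6–B8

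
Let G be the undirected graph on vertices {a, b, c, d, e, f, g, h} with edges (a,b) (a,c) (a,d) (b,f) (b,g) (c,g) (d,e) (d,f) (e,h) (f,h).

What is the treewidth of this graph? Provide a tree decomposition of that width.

Treewidth 2.
One optimal decomposition is:
Bags: B1 = {b, c, g}  B2 = {a, b, c}  B3 = {a, b, f}  B4 = {a, d, f}  B5 = {d, f, h}  B6 = {d, e, h}
Tree: B1–B2, B2–B3, B3–B4, B4–B5, B5–B6

The largest bag has 3 vertices, giving width 2; this decomposition certifies tw(G) ≤ 2. The edges g–c–a–b–g form a cycle, so G is not a tree and its treewidth is at least 2. Hence tw(G) = 2 exactly.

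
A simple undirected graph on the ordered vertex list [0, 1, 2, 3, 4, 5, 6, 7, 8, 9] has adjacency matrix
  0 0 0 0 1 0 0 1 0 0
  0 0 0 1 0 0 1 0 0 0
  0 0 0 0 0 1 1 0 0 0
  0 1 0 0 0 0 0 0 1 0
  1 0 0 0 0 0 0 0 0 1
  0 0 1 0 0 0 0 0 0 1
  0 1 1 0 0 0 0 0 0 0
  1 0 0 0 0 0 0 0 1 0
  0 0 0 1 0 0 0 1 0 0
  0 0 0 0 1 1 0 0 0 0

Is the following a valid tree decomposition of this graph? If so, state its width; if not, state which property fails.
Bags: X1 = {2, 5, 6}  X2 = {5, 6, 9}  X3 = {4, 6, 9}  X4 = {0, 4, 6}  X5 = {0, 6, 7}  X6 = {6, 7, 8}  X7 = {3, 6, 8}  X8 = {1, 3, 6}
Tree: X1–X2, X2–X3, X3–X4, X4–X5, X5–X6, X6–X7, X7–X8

Vertex coverage: the bags together contain {0, 1, 2, 3, 4, 5, 6, 7, 8, 9}, the full vertex set. Edge coverage: each edge of G has both endpoints in at least one bag. Running intersection: for every vertex, the bags containing it form a connected subtree. All three properties hold, so this is a valid tree decomposition of width max|bag| − 1 = 2, and hence tw(G) ≤ 2.

Yes; width 2.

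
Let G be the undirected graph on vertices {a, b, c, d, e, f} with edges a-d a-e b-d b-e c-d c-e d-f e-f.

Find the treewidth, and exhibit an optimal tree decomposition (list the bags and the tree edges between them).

The largest bag has 3 vertices, giving width 2; this decomposition certifies tw(G) ≤ 2. Since d–c–e–f–d is a cycle in G, G is not acyclic. Forests are exactly the graphs of treewidth ≤ 1, so tw(G) ≥ 2. Combining the bounds, tw(G) = 2.

Treewidth 2.
Bags: B1 = {c, d, e}  B2 = {d, e, f}  B3 = {b, d, e}  B4 = {a, d, e}
Tree: B1–B2, B2–B3, B3–B4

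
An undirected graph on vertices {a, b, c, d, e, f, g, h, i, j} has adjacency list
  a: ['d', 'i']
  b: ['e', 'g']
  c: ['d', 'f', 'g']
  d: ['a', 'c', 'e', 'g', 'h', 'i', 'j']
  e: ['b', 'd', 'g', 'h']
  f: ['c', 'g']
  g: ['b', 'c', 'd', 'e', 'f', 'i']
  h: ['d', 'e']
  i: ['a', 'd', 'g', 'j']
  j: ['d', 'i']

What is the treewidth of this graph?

2

A width-2 tree decomposition is:
Bags: B1 = {d, g, i}  B2 = {d, e, g}  B3 = {b, e, g}  B4 = {d, e, h}  B5 = {d, i, j}  B6 = {c, d, g}  B7 = {a, d, i}  B8 = {c, f, g}
Tree: B1–B2, B2–B3, B2–B4, B1–B5, B1–B6, B1–B7, B6–B8
The largest bag has 3 vertices, giving width 2; this decomposition certifies tw(G) ≤ 2. For the lower bound, the 3 vertices {d, e, g} are pairwise adjacent, and any tree decomposition puts a clique entirely inside one bag — forcing width ≥ 2. Hence tw(G) = 2 exactly.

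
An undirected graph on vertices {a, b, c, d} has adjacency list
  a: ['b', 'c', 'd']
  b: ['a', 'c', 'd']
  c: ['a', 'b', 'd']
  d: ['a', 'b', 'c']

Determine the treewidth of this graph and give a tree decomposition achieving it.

Treewidth 3.
One optimal decomposition is:
Bags: B1 = {a, b, c, d}
Tree: (single bag)

A single bag containing all 4 vertices is trivially a valid decomposition of width 3. Conversely, {a, b, c, d} is a clique of size 4, and the vertices of any clique must share a bag in every tree decomposition; so some bag has ≥ 4 vertices and tw(G) ≥ 3. Therefore the treewidth is 3.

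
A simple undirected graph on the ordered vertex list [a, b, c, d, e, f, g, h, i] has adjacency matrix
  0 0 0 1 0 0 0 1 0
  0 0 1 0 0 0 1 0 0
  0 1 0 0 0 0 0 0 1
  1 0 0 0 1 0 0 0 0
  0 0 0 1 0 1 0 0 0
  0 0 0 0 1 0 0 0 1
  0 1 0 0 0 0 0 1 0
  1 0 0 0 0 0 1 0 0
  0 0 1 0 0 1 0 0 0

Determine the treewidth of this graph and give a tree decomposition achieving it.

Every bag has size at most 3, so the width is 3 − 1 = 2 and tw(G) ≤ 2. Since g–h–a–d–e–f–i–c–b–g is a cycle in G, G is not acyclic. Forests are exactly the graphs of treewidth ≤ 1, so tw(G) ≥ 2. Hence tw(G) = 2 exactly.

Treewidth 2.
One such decomposition:
Bags: B1 = {a, g, h}  B2 = {a, d, g}  B3 = {d, e, g}  B4 = {e, f, g}  B5 = {f, g, i}  B6 = {c, g, i}  B7 = {b, c, g}
Tree: B1–B2, B2–B3, B3–B4, B4–B5, B5–B6, B6–B7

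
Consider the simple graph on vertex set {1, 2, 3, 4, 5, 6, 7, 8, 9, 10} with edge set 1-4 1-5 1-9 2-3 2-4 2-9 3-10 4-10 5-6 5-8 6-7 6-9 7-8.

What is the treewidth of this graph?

A width-2 tree decomposition is:
Bags: B1 = {6, 7, 8}  B2 = {5, 6, 8}  B3 = {5, 6, 9}  B4 = {1, 5, 9}  B5 = {1, 2, 9}  B6 = {1, 2, 4}  B7 = {2, 3, 4}  B8 = {3, 4, 10}
Tree: B1–B2, B2–B3, B3–B4, B4–B5, B5–B6, B6–B7, B7–B8
Each bag holds 3 vertices, so the decomposition has width 2, which upper-bounds the treewidth. For the lower bound, G contains the cycle 7–8–5–6–7, so G is not a forest; only forests have treewidth ≤ 1, hence tw(G) ≥ 2. The upper and lower bounds meet at 2, so that is the treewidth.

2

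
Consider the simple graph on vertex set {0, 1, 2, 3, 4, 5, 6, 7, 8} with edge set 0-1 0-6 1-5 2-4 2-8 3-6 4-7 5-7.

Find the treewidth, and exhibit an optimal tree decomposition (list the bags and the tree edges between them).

The largest bag has 2 vertices, giving width 1; this decomposition certifies tw(G) ≤ 1. Since G has at least one edge (e.g. 3–6), it is not an edgeless graph, so tw(G) ≥ 1. Hence tw(G) = 1 exactly.

Treewidth 1.
Bags: B1 = {3, 6}  B2 = {0, 6}  B3 = {0, 1}  B4 = {1, 5}  B5 = {5, 7}  B6 = {4, 7}  B7 = {2, 4}  B8 = {2, 8}
Tree: B1–B2, B2–B3, B3–B4, B4–B5, B5–B6, B6–B7, B7–B8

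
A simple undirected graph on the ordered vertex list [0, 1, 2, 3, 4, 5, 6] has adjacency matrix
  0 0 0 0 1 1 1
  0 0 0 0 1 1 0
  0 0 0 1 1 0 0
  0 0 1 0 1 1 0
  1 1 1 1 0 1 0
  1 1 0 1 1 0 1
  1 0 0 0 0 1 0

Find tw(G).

2

A width-2 tree decomposition is:
Bags: B1 = {0, 4, 5}  B2 = {1, 4, 5}  B3 = {0, 5, 6}  B4 = {3, 4, 5}  B5 = {2, 3, 4}
Tree: B1–B2, B1–B3, B1–B4, B4–B5
Every bag has size at most 3, so the width is 3 − 1 = 2 and tw(G) ≤ 2. Conversely, {2, 3, 4} is a clique of size 3, and the vertices of any clique must share a bag in every tree decomposition; so some bag has ≥ 3 vertices and tw(G) ≥ 2. Therefore the treewidth is 2.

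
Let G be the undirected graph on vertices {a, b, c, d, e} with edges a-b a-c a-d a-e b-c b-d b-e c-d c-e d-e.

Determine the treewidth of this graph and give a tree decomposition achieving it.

Treewidth 4.
One such decomposition:
Bags: B1 = {a, b, c, d, e}
Tree: (single bag)

With just one bag of size 5, the width is 5 − 1 = 4, so tw(G) ≤ 4. For the lower bound, the 5 vertices {a, b, c, d, e} are pairwise adjacent, and any tree decomposition puts a clique entirely inside one bag — forcing width ≥ 4. Hence tw(G) = 4 exactly.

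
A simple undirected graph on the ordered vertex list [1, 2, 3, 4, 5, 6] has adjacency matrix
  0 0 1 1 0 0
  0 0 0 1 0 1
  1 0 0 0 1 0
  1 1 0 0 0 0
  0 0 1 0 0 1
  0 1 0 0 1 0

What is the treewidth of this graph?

2

A width-2 tree decomposition is:
Bags: B1 = {2, 4, 6}  B2 = {4, 5, 6}  B3 = {3, 4, 5}  B4 = {1, 3, 4}
Tree: B1–B2, B2–B3, B3–B4
Each bag holds 3 vertices, so the decomposition has width 2, which upper-bounds the treewidth. The edges 4–2–6–5–3–1–4 form a cycle, so G is not a tree and its treewidth is at least 2. Therefore the treewidth is 2.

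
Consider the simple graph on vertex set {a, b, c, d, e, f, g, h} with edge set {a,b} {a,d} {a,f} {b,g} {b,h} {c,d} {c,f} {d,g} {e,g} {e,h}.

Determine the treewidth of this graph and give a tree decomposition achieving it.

The largest bag has 3 vertices, giving width 2; this decomposition certifies tw(G) ≤ 2. The edges f–c–d–a–f form a cycle, so G is not a tree and its treewidth is at least 2. The upper and lower bounds meet at 2, so that is the treewidth.

Treewidth 2.
One such decomposition:
Bags: B1 = {a, c, f}  B2 = {a, c, d}  B3 = {a, b, d}  B4 = {b, d, g}  B5 = {b, g, h}  B6 = {e, g, h}
Tree: B1–B2, B2–B3, B3–B4, B4–B5, B5–B6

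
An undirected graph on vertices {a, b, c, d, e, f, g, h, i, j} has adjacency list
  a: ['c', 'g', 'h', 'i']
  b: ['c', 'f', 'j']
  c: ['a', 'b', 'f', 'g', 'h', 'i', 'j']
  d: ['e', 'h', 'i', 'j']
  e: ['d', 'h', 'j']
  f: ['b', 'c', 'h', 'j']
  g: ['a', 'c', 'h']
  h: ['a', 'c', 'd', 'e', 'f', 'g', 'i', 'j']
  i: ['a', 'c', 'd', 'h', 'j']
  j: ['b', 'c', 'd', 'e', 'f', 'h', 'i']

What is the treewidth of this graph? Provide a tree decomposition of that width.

Treewidth 3.
One such decomposition:
Bags: B1 = {c, f, h, j}  B2 = {c, h, i, j}  B3 = {a, c, h, i}  B4 = {d, h, i, j}  B5 = {d, e, h, j}  B6 = {b, c, f, j}  B7 = {a, c, g, h}
Tree: B1–B2, B2–B3, B2–B4, B4–B5, B1–B6, B3–B7

Each bag holds 4 vertices, so the decomposition has width 3, which upper-bounds the treewidth. On the other hand G contains the 4-clique {d, e, h, j}. A clique must lie in a single bag of any decomposition, so no decomposition can have width below 3. Hence tw(G) = 3 exactly.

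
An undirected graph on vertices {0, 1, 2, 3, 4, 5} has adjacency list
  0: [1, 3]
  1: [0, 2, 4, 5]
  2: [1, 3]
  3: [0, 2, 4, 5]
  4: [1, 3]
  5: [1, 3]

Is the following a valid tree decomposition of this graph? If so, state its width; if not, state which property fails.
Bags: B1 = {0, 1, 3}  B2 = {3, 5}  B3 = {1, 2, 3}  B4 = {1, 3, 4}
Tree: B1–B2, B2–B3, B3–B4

No — edge (1,5) lies in no bag.

A tree decomposition must satisfy three properties: every vertex lies in some bag; for every edge, both endpoints lie together in some bag; and for every vertex, the bags containing it form a connected subtree. Here edge (1,5) lies in no bag, so the decomposition is invalid.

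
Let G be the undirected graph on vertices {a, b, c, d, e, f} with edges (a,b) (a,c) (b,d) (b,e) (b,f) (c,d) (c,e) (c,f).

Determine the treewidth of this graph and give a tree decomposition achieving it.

The largest bag has 3 vertices, giving width 2; this decomposition certifies tw(G) ≤ 2. The edges f–c–a–b–f form a cycle, so G is not a tree and its treewidth is at least 2. Therefore the treewidth is 2.

Treewidth 2.
One such decomposition:
Bags: B1 = {b, c, f}  B2 = {a, b, c}  B3 = {b, c, e}  B4 = {b, c, d}
Tree: B1–B2, B2–B3, B3–B4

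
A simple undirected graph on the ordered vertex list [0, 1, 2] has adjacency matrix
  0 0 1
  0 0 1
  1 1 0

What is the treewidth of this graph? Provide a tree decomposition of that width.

Each bag holds 2 vertices, so the decomposition has width 1, which upper-bounds the treewidth. Since G has at least one edge (e.g. 2–0), it is not an edgeless graph, so tw(G) ≥ 1. The upper and lower bounds meet at 1, so that is the treewidth.

Treewidth 1.
One optimal decomposition is:
Bags: B1 = {0, 2}  B2 = {1, 2}
Tree: B1–B2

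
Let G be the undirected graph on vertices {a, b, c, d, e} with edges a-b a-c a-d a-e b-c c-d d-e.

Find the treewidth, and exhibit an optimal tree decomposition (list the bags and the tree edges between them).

Treewidth 2.
One optimal decomposition is:
Bags: B1 = {a, c, d}  B2 = {a, b, c}  B3 = {a, d, e}
Tree: B1–B2, B1–B3

Every bag has size at most 3, so the width is 3 − 1 = 2 and tw(G) ≤ 2. On the other hand G contains the 3-clique {a, d, e}. A clique must lie in a single bag of any decomposition, so no decomposition can have width below 2. Hence tw(G) = 2 exactly.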